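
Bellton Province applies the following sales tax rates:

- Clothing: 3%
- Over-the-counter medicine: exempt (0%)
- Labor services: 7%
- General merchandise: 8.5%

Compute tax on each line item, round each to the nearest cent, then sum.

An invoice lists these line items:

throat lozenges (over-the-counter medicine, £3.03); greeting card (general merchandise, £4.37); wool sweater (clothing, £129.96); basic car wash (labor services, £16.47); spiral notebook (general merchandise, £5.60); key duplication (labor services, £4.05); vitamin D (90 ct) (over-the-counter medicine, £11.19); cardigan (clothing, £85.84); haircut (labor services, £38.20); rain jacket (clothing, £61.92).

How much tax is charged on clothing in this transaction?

Wool sweater £129.96: clothing → 3% → £3.90
Cardigan £85.84: clothing → 3% → £2.58
Rain jacket £61.92: clothing → 3% → £1.86
Tax on clothing = £3.90 + £2.58 + £1.86 = £8.34

£8.34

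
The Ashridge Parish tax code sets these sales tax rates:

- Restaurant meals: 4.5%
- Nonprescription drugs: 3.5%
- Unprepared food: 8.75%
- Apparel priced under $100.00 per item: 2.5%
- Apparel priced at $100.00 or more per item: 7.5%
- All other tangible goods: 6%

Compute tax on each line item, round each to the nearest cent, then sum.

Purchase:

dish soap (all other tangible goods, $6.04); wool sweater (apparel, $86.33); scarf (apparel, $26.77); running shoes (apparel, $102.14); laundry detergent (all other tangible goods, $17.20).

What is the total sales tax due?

$11.88

Dish soap $6.04: all other tangible goods → 6% → $0.36
Wool sweater $86.33: apparel, under $100.00 → 2.5% → $2.16
Scarf $26.77: apparel, under $100.00 → 2.5% → $0.67
Running shoes $102.14: apparel, $100.00 or more → 7.5% → $7.66
Laundry detergent $17.20: all other tangible goods → 6% → $1.03
Total tax = $0.36 + $2.16 + $0.67 + $7.66 + $1.03 = $11.88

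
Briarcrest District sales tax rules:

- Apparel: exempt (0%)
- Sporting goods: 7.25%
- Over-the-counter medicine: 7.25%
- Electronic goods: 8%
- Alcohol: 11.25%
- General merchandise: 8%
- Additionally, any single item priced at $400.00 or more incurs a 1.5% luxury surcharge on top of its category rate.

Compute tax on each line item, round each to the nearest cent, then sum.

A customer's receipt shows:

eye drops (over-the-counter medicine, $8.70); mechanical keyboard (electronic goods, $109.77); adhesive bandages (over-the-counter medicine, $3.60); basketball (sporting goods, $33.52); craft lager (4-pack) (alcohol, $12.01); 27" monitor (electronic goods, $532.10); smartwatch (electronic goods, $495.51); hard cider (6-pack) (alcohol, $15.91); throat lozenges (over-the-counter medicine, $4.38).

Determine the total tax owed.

Eye drops $8.70: over-the-counter medicine → 7.25% → $0.63
Mechanical keyboard $109.77: electronic goods → 8% → $8.78
Adhesive bandages $3.60: over-the-counter medicine → 7.25% → $0.26
Basketball $33.52: sporting goods → 7.25% → $2.43
Craft lager (4-pack) $12.01: alcohol → 11.25% → $1.35
27" monitor $532.10: electronic goods → 8% + 1.5% surcharge = 9.5% → $50.55
Smartwatch $495.51: electronic goods → 8% + 1.5% surcharge = 9.5% → $47.07
Hard cider (6-pack) $15.91: alcohol → 11.25% → $1.79
Throat lozenges $4.38: over-the-counter medicine → 7.25% → $0.32
Total tax = $0.63 + $8.78 + $0.26 + $2.43 + $1.35 + $50.55 + $47.07 + $1.79 + $0.32 = $113.18

$113.18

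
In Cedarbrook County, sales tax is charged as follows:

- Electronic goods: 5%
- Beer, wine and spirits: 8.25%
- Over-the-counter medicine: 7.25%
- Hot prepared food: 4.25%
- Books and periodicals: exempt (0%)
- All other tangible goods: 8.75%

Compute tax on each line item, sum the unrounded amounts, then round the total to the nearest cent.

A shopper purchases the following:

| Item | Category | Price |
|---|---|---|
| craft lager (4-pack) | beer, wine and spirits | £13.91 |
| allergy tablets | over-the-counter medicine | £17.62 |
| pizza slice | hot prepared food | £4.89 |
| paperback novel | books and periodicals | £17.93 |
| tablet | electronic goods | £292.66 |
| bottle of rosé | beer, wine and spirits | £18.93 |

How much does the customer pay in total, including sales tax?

£384.77

Craft lager (4-pack) £13.91: beer, wine and spirits → 8.25% → £1.147575
Allergy tablets £17.62: over-the-counter medicine → 7.25% → £1.27745
Pizza slice £4.89: hot prepared food → 4.25% → £0.207825
Paperback novel £17.93: books and periodicals → 0% → £0.00
Tablet £292.66: electronic goods → 5% → £14.633
Bottle of rosé £18.93: beer, wine and spirits → 8.25% → £1.561725
Subtotal = £365.94; unrounded tax = £18.827575 → £18.83; total due = £384.77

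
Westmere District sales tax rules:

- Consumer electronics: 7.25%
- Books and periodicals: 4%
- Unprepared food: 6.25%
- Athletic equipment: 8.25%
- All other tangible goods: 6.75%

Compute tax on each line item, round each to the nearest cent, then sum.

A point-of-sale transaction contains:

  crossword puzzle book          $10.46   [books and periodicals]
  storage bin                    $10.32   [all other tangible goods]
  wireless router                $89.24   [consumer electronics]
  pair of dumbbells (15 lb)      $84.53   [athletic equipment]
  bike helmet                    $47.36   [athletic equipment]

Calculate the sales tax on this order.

Crossword puzzle book $10.46: books and periodicals → 4% → $0.42
Storage bin $10.32: all other tangible goods → 6.75% → $0.70
Wireless router $89.24: consumer electronics → 7.25% → $6.47
Pair of dumbbells (15 lb) $84.53: athletic equipment → 8.25% → $6.97
Bike helmet $47.36: athletic equipment → 8.25% → $3.91
Total tax = $0.42 + $0.70 + $6.47 + $6.97 + $3.91 = $18.47

$18.47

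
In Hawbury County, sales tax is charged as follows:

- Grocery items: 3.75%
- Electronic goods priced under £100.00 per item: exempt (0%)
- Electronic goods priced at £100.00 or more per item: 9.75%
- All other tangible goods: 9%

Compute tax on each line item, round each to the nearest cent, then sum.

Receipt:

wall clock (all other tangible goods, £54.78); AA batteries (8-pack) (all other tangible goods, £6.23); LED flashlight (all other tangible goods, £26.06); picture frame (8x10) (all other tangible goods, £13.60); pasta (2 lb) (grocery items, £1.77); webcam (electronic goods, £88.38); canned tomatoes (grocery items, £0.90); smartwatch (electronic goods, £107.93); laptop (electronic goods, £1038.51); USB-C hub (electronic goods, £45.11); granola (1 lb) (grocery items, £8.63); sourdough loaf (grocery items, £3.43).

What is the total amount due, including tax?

£1516.71

Wall clock £54.78: all other tangible goods → 9% → £4.93
AA batteries (8-pack) £6.23: all other tangible goods → 9% → £0.56
LED flashlight £26.06: all other tangible goods → 9% → £2.35
Picture frame (8x10) £13.60: all other tangible goods → 9% → £1.22
Pasta (2 lb) £1.77: grocery items → 3.75% → £0.07
Webcam £88.38: electronic goods, under £100.00 → 0% → £0.00
Canned tomatoes £0.90: grocery items → 3.75% → £0.03
Smartwatch £107.93: electronic goods, £100.00 or more → 9.75% → £10.52
Laptop £1038.51: electronic goods, £100.00 or more → 9.75% → £101.25
USB-C hub £45.11: electronic goods, under £100.00 → 0% → £0.00
Granola (1 lb) £8.63: grocery items → 3.75% → £0.32
Sourdough loaf £3.43: grocery items → 3.75% → £0.13
Subtotal = £1395.33; tax = £121.38; total due = £1516.71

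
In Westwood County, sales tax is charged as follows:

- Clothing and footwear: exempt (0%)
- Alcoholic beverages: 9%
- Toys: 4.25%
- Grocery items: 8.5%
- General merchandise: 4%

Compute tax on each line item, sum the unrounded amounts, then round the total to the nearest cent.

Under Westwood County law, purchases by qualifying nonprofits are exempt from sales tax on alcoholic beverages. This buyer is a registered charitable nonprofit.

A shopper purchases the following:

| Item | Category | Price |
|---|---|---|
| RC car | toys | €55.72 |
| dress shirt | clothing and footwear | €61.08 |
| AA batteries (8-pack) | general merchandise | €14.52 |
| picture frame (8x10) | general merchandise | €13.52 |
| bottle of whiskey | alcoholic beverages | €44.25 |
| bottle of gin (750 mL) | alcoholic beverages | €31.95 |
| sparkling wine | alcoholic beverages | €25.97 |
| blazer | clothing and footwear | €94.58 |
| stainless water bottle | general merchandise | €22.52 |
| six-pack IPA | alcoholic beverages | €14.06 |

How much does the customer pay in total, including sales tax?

€382.56

RC car €55.72: toys → 4.25% → €2.3681
Dress shirt €61.08: clothing and footwear → 0% → €0.00
AA batteries (8-pack) €14.52: general merchandise → 4% → €0.5808
Picture frame (8x10) €13.52: general merchandise → 4% → €0.5408
Bottle of whiskey €44.25: alcoholic beverages, buyer-exempt → 0% → €0.00
Bottle of gin (750 mL) €31.95: alcoholic beverages, buyer-exempt → 0% → €0.00
Sparkling wine €25.97: alcoholic beverages, buyer-exempt → 0% → €0.00
Blazer €94.58: clothing and footwear → 0% → €0.00
Stainless water bottle €22.52: general merchandise → 4% → €0.9008
Six-pack IPA €14.06: alcoholic beverages, buyer-exempt → 0% → €0.00
Subtotal = €378.17; unrounded tax = €4.3905 → €4.39; total due = €382.56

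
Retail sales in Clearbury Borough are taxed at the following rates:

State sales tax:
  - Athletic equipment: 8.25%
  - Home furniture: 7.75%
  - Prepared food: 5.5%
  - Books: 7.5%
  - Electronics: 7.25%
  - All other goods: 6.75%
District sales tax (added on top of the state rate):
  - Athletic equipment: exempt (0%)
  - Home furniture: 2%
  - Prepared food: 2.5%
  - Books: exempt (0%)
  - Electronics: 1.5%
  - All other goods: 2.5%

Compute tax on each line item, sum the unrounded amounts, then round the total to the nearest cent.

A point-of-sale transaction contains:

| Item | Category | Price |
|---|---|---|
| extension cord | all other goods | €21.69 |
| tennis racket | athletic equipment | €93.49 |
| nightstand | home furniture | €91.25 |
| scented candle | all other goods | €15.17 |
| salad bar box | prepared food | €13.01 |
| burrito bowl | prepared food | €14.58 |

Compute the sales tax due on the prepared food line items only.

Salad bar box €13.01: prepared food → 5.5% + 2.5% district = 8% → €1.0408
Burrito bowl €14.58: prepared food → 5.5% + 2.5% district = 8% → €1.1664
Tax on prepared food: unrounded sum = €2.2072 → €2.21

€2.21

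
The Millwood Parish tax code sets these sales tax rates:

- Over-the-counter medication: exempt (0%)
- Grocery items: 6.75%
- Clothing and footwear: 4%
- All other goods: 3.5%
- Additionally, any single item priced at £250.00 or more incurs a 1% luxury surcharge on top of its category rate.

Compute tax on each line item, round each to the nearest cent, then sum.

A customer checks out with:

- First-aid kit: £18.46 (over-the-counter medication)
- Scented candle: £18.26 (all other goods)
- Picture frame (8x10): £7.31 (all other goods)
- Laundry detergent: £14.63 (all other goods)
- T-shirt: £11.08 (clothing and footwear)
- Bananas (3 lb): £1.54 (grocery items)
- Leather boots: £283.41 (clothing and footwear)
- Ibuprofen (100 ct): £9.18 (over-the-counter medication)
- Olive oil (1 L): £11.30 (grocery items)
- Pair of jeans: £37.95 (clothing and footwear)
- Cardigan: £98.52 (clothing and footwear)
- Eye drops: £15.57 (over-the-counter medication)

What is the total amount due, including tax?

£549.55

First-aid kit £18.46: over-the-counter medication → 0% → £0.00
Scented candle £18.26: all other goods → 3.5% → £0.64
Picture frame (8x10) £7.31: all other goods → 3.5% → £0.26
Laundry detergent £14.63: all other goods → 3.5% → £0.51
T-shirt £11.08: clothing and footwear → 4% → £0.44
Bananas (3 lb) £1.54: grocery items → 6.75% → £0.10
Leather boots £283.41: clothing and footwear → 4% + 1% surcharge = 5% → £14.17
Ibuprofen (100 ct) £9.18: over-the-counter medication → 0% → £0.00
Olive oil (1 L) £11.30: grocery items → 6.75% → £0.76
Pair of jeans £37.95: clothing and footwear → 4% → £1.52
Cardigan £98.52: clothing and footwear → 4% → £3.94
Eye drops £15.57: over-the-counter medication → 0% → £0.00
Subtotal = £527.21; tax = £22.34; total due = £549.55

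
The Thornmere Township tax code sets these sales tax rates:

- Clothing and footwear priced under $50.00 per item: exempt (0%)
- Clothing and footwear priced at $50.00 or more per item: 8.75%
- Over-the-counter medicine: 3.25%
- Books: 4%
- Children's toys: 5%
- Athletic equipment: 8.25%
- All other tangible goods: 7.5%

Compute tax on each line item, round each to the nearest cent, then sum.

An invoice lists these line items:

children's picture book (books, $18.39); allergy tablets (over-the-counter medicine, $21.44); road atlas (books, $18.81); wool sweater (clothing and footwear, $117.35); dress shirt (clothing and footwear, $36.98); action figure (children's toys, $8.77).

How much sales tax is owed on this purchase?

$12.90

Children's picture book $18.39: books → 4% → $0.74
Allergy tablets $21.44: over-the-counter medicine → 3.25% → $0.70
Road atlas $18.81: books → 4% → $0.75
Wool sweater $117.35: clothing and footwear, $50.00 or more → 8.75% → $10.27
Dress shirt $36.98: clothing and footwear, under $50.00 → 0% → $0.00
Action figure $8.77: children's toys → 5% → $0.44
Total tax = $0.74 + $0.70 + $0.75 + $10.27 + $0.44 = $12.90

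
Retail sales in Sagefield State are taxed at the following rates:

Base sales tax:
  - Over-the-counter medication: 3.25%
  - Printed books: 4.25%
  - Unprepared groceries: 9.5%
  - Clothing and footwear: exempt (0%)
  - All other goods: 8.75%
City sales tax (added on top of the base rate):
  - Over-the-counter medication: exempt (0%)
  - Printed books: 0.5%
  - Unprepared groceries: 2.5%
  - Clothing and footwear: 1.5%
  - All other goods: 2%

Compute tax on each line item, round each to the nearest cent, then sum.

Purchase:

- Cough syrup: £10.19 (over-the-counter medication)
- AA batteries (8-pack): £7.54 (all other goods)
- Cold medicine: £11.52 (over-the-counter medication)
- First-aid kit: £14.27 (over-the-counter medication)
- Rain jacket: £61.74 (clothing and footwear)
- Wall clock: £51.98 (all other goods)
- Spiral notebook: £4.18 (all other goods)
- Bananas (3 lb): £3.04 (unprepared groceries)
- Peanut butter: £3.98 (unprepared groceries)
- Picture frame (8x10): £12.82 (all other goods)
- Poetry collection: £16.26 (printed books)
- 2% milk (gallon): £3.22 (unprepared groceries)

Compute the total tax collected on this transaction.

£12.32

Cough syrup £10.19: over-the-counter medication → 3.25% + 0% city = 3.25% → £0.33
AA batteries (8-pack) £7.54: all other goods → 8.75% + 2% city = 10.75% → £0.81
Cold medicine £11.52: over-the-counter medication → 3.25% + 0% city = 3.25% → £0.37
First-aid kit £14.27: over-the-counter medication → 3.25% + 0% city = 3.25% → £0.46
Rain jacket £61.74: clothing and footwear → 0% + 1.5% city = 1.5% → £0.93
Wall clock £51.98: all other goods → 8.75% + 2% city = 10.75% → £5.59
Spiral notebook £4.18: all other goods → 8.75% + 2% city = 10.75% → £0.45
Bananas (3 lb) £3.04: unprepared groceries → 9.5% + 2.5% city = 12% → £0.36
Peanut butter £3.98: unprepared groceries → 9.5% + 2.5% city = 12% → £0.48
Picture frame (8x10) £12.82: all other goods → 8.75% + 2% city = 10.75% → £1.38
Poetry collection £16.26: printed books → 4.25% + 0.5% city = 4.75% → £0.77
2% milk (gallon) £3.22: unprepared groceries → 9.5% + 2.5% city = 12% → £0.39
Total tax = £0.33 + £0.81 + £0.37 + £0.46 + £0.93 + £5.59 + £0.45 + £0.36 + £0.48 + £1.38 + £0.77 + £0.39 = £12.32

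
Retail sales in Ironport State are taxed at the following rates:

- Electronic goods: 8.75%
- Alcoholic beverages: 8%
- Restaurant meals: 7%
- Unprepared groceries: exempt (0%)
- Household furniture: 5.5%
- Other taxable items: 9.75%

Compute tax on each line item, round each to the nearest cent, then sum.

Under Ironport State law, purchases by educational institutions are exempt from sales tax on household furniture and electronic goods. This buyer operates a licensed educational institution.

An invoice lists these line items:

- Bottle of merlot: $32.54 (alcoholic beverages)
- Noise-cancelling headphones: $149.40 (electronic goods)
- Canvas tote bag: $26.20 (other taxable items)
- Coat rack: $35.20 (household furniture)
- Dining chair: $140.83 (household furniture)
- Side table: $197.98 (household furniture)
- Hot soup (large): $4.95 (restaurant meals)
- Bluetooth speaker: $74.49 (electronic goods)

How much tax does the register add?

$5.50

Bottle of merlot $32.54: alcoholic beverages → 8% → $2.60
Noise-cancelling headphones $149.40: electronic goods, buyer-exempt → 0% → $0.00
Canvas tote bag $26.20: other taxable items → 9.75% → $2.55
Coat rack $35.20: household furniture, buyer-exempt → 0% → $0.00
Dining chair $140.83: household furniture, buyer-exempt → 0% → $0.00
Side table $197.98: household furniture, buyer-exempt → 0% → $0.00
Hot soup (large) $4.95: restaurant meals → 7% → $0.35
Bluetooth speaker $74.49: electronic goods, buyer-exempt → 0% → $0.00
Total tax = $2.60 + $2.55 + $0.35 = $5.50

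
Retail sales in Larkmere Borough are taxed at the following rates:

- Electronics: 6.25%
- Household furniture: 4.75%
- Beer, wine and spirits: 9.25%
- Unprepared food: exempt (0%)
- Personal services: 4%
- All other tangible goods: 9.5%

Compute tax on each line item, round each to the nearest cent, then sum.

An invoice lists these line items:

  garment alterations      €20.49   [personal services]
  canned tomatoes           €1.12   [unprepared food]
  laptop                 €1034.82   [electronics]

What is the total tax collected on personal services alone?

Garment alterations €20.49: personal services → 4% → €0.82
Tax on personal services = €0.82

€0.82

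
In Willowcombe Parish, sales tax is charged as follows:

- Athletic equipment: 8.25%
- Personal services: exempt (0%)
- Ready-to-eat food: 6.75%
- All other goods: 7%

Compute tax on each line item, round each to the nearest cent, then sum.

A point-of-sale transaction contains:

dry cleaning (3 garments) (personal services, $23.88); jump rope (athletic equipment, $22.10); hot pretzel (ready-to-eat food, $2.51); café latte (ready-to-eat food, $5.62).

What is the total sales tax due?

$2.37

Dry cleaning (3 garments) $23.88: personal services → 0% → $0.00
Jump rope $22.10: athletic equipment → 8.25% → $1.82
Hot pretzel $2.51: ready-to-eat food → 6.75% → $0.17
Café latte $5.62: ready-to-eat food → 6.75% → $0.38
Total tax = $1.82 + $0.17 + $0.38 = $2.37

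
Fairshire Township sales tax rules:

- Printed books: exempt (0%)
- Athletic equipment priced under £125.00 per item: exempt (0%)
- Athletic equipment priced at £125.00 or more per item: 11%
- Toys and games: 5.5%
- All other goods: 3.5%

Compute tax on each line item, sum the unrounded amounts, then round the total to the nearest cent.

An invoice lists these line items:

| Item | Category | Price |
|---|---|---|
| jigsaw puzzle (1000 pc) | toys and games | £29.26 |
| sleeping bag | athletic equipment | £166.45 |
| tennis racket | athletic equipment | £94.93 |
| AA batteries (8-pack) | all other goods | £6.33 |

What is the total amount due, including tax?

Jigsaw puzzle (1000 pc) £29.26: toys and games → 5.5% → £1.6093
Sleeping bag £166.45: athletic equipment, £125.00 or more → 11% → £18.3095
Tennis racket £94.93: athletic equipment, under £125.00 → 0% → £0.00
AA batteries (8-pack) £6.33: all other goods → 3.5% → £0.22155
Subtotal = £296.97; unrounded tax = £20.14035 → £20.14; total due = £317.11

£317.11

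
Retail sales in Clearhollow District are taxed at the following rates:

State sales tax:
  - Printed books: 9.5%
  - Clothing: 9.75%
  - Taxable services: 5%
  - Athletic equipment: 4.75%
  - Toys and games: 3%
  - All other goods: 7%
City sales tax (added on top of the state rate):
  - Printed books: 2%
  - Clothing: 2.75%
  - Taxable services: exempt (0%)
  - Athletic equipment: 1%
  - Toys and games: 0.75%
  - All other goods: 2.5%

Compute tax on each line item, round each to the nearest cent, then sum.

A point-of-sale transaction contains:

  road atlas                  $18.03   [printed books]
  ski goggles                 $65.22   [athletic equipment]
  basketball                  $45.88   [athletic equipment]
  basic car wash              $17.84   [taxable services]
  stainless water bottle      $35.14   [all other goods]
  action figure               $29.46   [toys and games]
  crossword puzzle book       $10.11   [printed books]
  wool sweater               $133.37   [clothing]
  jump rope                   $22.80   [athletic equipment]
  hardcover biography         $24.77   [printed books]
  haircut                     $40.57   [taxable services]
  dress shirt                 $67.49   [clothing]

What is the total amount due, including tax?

$556.93

Road atlas $18.03: printed books → 9.5% + 2% city = 11.5% → $2.07
Ski goggles $65.22: athletic equipment → 4.75% + 1% city = 5.75% → $3.75
Basketball $45.88: athletic equipment → 4.75% + 1% city = 5.75% → $2.64
Basic car wash $17.84: taxable services → 5% + 0% city = 5% → $0.89
Stainless water bottle $35.14: all other goods → 7% + 2.5% city = 9.5% → $3.34
Action figure $29.46: toys and games → 3% + 0.75% city = 3.75% → $1.10
Crossword puzzle book $10.11: printed books → 9.5% + 2% city = 11.5% → $1.16
Wool sweater $133.37: clothing → 9.75% + 2.75% city = 12.5% → $16.67
Jump rope $22.80: athletic equipment → 4.75% + 1% city = 5.75% → $1.31
Hardcover biography $24.77: printed books → 9.5% + 2% city = 11.5% → $2.85
Haircut $40.57: taxable services → 5% + 0% city = 5% → $2.03
Dress shirt $67.49: clothing → 9.75% + 2.75% city = 12.5% → $8.44
Subtotal = $510.68; tax = $46.25; total due = $556.93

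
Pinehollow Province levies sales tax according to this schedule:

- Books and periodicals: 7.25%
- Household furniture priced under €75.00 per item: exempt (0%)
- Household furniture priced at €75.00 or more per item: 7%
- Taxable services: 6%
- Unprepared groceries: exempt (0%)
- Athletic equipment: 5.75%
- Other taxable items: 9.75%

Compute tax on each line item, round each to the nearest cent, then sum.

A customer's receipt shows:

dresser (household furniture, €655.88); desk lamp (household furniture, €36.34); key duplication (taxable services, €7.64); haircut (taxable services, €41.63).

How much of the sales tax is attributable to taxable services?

€2.96

Key duplication €7.64: taxable services → 6% → €0.46
Haircut €41.63: taxable services → 6% → €2.50
Tax on taxable services = €0.46 + €2.50 = €2.96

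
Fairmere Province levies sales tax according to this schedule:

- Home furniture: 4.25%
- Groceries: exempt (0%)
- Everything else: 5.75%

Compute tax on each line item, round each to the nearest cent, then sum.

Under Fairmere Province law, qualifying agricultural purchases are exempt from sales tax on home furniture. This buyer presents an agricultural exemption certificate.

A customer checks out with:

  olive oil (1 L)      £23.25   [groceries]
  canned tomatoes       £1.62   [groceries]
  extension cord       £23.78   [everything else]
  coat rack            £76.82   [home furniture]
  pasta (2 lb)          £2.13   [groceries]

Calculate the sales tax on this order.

£1.37

Olive oil (1 L) £23.25: groceries → 0% → £0.00
Canned tomatoes £1.62: groceries → 0% → £0.00
Extension cord £23.78: everything else → 5.75% → £1.37
Coat rack £76.82: home furniture, buyer-exempt → 0% → £0.00
Pasta (2 lb) £2.13: groceries → 0% → £0.00
Total tax = £1.37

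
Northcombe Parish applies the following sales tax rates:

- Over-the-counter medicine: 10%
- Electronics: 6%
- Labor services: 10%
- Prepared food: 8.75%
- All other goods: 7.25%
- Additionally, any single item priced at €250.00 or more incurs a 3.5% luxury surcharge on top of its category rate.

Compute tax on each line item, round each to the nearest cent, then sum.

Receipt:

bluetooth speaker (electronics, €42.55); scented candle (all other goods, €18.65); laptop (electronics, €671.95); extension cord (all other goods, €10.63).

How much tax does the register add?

Bluetooth speaker €42.55: electronics → 6% → €2.55
Scented candle €18.65: all other goods → 7.25% → €1.35
Laptop €671.95: electronics → 6% + 3.5% surcharge = 9.5% → €63.84
Extension cord €10.63: all other goods → 7.25% → €0.77
Total tax = €2.55 + €1.35 + €63.84 + €0.77 = €68.51

€68.51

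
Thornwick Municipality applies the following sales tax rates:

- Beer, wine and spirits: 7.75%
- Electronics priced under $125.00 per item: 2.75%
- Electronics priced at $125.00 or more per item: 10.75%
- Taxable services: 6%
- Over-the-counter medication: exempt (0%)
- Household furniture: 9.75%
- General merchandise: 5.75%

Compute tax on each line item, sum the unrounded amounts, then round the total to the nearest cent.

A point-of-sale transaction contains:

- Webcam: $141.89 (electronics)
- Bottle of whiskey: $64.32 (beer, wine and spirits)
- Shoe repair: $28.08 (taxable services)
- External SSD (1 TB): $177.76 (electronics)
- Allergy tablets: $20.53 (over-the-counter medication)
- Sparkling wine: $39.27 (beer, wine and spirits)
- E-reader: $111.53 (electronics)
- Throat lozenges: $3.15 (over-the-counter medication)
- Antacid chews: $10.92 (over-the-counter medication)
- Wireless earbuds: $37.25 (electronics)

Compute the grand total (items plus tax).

Webcam $141.89: electronics, $125.00 or more → 10.75% → $15.253175
Bottle of whiskey $64.32: beer, wine and spirits → 7.75% → $4.9848
Shoe repair $28.08: taxable services → 6% → $1.6848
External SSD (1 TB) $177.76: electronics, $125.00 or more → 10.75% → $19.1092
Allergy tablets $20.53: over-the-counter medication → 0% → $0.00
Sparkling wine $39.27: beer, wine and spirits → 7.75% → $3.043425
E-reader $111.53: electronics, under $125.00 → 2.75% → $3.067075
Throat lozenges $3.15: over-the-counter medication → 0% → $0.00
Antacid chews $10.92: over-the-counter medication → 0% → $0.00
Wireless earbuds $37.25: electronics, under $125.00 → 2.75% → $1.024375
Subtotal = $634.70; unrounded tax = $48.16685 → $48.17; total due = $682.87

$682.87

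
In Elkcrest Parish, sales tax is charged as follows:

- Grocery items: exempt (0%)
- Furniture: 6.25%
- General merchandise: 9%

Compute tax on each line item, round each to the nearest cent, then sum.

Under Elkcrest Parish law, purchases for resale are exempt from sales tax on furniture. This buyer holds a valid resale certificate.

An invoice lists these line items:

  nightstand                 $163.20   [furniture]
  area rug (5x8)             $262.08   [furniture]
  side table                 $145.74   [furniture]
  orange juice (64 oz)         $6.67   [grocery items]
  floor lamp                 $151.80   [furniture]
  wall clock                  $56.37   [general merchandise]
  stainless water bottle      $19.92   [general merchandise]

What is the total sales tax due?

Nightstand $163.20: furniture, buyer-exempt → 0% → $0.00
Area rug (5x8) $262.08: furniture, buyer-exempt → 0% → $0.00
Side table $145.74: furniture, buyer-exempt → 0% → $0.00
Orange juice (64 oz) $6.67: grocery items → 0% → $0.00
Floor lamp $151.80: furniture, buyer-exempt → 0% → $0.00
Wall clock $56.37: general merchandise → 9% → $5.07
Stainless water bottle $19.92: general merchandise → 9% → $1.79
Total tax = $5.07 + $1.79 = $6.86

$6.86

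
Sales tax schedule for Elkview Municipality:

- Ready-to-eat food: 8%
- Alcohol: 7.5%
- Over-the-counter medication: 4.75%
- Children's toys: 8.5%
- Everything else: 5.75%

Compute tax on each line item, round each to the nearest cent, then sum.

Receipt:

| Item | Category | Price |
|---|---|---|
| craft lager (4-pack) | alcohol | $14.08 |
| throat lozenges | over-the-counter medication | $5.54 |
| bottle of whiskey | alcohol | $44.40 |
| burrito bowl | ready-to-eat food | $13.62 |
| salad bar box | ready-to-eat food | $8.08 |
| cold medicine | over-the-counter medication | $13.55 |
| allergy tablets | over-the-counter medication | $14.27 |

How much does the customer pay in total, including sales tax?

$121.25

Craft lager (4-pack) $14.08: alcohol → 7.5% → $1.06
Throat lozenges $5.54: over-the-counter medication → 4.75% → $0.26
Bottle of whiskey $44.40: alcohol → 7.5% → $3.33
Burrito bowl $13.62: ready-to-eat food → 8% → $1.09
Salad bar box $8.08: ready-to-eat food → 8% → $0.65
Cold medicine $13.55: over-the-counter medication → 4.75% → $0.64
Allergy tablets $14.27: over-the-counter medication → 4.75% → $0.68
Subtotal = $113.54; tax = $7.71; total due = $121.25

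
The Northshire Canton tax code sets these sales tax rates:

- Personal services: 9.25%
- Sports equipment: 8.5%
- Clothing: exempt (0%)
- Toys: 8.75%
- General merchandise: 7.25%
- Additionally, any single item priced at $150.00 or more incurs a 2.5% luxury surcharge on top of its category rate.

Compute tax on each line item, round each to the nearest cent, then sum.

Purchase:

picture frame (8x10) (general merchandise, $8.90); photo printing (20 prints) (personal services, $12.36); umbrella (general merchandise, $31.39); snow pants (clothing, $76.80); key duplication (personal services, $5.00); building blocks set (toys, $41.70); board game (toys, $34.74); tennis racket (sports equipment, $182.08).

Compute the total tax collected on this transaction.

$31.25

Picture frame (8x10) $8.90: general merchandise → 7.25% → $0.65
Photo printing (20 prints) $12.36: personal services → 9.25% → $1.14
Umbrella $31.39: general merchandise → 7.25% → $2.28
Snow pants $76.80: clothing → 0% → $0.00
Key duplication $5.00: personal services → 9.25% → $0.46
Building blocks set $41.70: toys → 8.75% → $3.65
Board game $34.74: toys → 8.75% → $3.04
Tennis racket $182.08: sports equipment → 8.5% + 2.5% surcharge = 11% → $20.03
Total tax = $0.65 + $1.14 + $2.28 + $0.46 + $3.65 + $3.04 + $20.03 = $31.25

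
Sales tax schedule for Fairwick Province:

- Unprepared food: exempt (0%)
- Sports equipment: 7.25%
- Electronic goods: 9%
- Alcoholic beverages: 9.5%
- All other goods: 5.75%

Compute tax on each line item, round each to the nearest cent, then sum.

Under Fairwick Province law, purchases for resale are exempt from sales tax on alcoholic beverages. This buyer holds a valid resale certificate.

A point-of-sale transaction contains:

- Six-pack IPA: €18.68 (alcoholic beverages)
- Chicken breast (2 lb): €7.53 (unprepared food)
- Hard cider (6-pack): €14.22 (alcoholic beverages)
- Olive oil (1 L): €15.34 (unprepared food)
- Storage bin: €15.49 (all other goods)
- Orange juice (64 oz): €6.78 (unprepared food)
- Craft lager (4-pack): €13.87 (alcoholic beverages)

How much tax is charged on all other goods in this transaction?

Storage bin €15.49: all other goods → 5.75% → €0.89
Tax on all other goods = €0.89

€0.89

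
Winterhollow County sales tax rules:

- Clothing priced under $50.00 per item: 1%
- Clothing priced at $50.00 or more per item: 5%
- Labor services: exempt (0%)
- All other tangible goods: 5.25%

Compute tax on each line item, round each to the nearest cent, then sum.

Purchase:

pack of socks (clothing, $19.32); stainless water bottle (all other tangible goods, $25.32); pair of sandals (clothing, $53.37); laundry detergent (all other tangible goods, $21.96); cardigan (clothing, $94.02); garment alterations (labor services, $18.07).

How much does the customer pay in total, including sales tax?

$242.10

Pack of socks $19.32: clothing, under $50.00 → 1% → $0.19
Stainless water bottle $25.32: all other tangible goods → 5.25% → $1.33
Pair of sandals $53.37: clothing, $50.00 or more → 5% → $2.67
Laundry detergent $21.96: all other tangible goods → 5.25% → $1.15
Cardigan $94.02: clothing, $50.00 or more → 5% → $4.70
Garment alterations $18.07: labor services → 0% → $0.00
Subtotal = $232.06; tax = $10.04; total due = $242.10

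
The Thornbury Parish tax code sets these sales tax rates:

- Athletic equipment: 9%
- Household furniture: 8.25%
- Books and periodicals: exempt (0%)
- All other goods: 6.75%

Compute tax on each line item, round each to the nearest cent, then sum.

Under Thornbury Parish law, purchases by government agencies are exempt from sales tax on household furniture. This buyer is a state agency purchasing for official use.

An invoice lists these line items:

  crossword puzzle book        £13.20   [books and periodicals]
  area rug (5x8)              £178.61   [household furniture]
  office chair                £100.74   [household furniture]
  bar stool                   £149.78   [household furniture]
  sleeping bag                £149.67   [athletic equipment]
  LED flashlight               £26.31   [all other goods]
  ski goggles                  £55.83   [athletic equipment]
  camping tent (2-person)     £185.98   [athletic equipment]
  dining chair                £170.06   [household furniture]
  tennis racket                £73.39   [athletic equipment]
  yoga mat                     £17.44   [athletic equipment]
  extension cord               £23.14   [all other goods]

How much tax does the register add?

£46.75

Crossword puzzle book £13.20: books and periodicals → 0% → £0.00
Area rug (5x8) £178.61: household furniture, buyer-exempt → 0% → £0.00
Office chair £100.74: household furniture, buyer-exempt → 0% → £0.00
Bar stool £149.78: household furniture, buyer-exempt → 0% → £0.00
Sleeping bag £149.67: athletic equipment → 9% → £13.47
LED flashlight £26.31: all other goods → 6.75% → £1.78
Ski goggles £55.83: athletic equipment → 9% → £5.02
Camping tent (2-person) £185.98: athletic equipment → 9% → £16.74
Dining chair £170.06: household furniture, buyer-exempt → 0% → £0.00
Tennis racket £73.39: athletic equipment → 9% → £6.61
Yoga mat £17.44: athletic equipment → 9% → £1.57
Extension cord £23.14: all other goods → 6.75% → £1.56
Total tax = £13.47 + £1.78 + £5.02 + £16.74 + £6.61 + £1.57 + £1.56 = £46.75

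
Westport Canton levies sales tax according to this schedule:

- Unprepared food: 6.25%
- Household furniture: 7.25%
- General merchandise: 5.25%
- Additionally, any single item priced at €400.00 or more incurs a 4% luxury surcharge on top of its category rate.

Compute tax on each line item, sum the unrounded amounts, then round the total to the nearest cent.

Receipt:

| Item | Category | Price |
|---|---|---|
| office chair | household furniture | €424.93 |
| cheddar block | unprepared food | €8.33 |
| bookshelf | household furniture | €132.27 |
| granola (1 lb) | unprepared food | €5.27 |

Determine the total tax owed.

Office chair €424.93: household furniture → 7.25% + 4% surcharge = 11.25% → €47.804625
Cheddar block €8.33: unprepared food → 6.25% → €0.520625
Bookshelf €132.27: household furniture → 7.25% → €9.589575
Granola (1 lb) €5.27: unprepared food → 6.25% → €0.329375
Unrounded tax sum = €58.2442 → €58.24

€58.24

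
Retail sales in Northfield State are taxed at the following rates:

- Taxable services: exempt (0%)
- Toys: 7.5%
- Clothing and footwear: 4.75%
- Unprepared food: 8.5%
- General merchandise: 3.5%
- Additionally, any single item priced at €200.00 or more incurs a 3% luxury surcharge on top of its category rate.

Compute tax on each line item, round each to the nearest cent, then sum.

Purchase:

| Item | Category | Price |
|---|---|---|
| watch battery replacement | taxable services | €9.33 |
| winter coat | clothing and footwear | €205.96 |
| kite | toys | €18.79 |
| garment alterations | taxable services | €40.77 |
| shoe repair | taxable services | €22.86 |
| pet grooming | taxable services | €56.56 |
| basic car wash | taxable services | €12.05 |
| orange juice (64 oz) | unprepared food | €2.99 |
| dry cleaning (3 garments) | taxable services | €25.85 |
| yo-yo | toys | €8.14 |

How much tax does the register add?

Watch battery replacement €9.33: taxable services → 0% → €0.00
Winter coat €205.96: clothing and footwear → 4.75% + 3% surcharge = 7.75% → €15.96
Kite €18.79: toys → 7.5% → €1.41
Garment alterations €40.77: taxable services → 0% → €0.00
Shoe repair €22.86: taxable services → 0% → €0.00
Pet grooming €56.56: taxable services → 0% → €0.00
Basic car wash €12.05: taxable services → 0% → €0.00
Orange juice (64 oz) €2.99: unprepared food → 8.5% → €0.25
Dry cleaning (3 garments) €25.85: taxable services → 0% → €0.00
Yo-yo €8.14: toys → 7.5% → €0.61
Total tax = €15.96 + €1.41 + €0.25 + €0.61 = €18.23

€18.23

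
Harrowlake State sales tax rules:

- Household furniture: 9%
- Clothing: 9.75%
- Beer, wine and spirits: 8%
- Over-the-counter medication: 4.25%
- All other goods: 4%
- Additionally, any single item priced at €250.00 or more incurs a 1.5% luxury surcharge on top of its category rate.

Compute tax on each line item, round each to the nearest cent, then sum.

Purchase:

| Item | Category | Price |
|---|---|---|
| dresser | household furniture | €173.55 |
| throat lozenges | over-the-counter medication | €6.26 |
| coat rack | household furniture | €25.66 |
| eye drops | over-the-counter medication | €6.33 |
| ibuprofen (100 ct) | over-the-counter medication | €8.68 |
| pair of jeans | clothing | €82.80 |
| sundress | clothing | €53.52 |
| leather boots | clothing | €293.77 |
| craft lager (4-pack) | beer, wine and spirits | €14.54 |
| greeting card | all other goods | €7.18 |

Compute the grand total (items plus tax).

Dresser €173.55: household furniture → 9% → €15.62
Throat lozenges €6.26: over-the-counter medication → 4.25% → €0.27
Coat rack €25.66: household furniture → 9% → €2.31
Eye drops €6.33: over-the-counter medication → 4.25% → €0.27
Ibuprofen (100 ct) €8.68: over-the-counter medication → 4.25% → €0.37
Pair of jeans €82.80: clothing → 9.75% → €8.07
Sundress €53.52: clothing → 9.75% → €5.22
Leather boots €293.77: clothing → 9.75% + 1.5% surcharge = 11.25% → €33.05
Craft lager (4-pack) €14.54: beer, wine and spirits → 8% → €1.16
Greeting card €7.18: all other goods → 4% → €0.29
Subtotal = €672.29; tax = €66.63; total due = €738.92

€738.92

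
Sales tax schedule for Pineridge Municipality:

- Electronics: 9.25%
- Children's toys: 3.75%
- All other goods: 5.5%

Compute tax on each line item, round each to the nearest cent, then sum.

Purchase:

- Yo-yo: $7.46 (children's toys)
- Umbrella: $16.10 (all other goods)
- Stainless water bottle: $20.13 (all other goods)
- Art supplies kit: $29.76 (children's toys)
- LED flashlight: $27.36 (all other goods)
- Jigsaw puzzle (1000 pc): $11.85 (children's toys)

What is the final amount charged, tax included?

Yo-yo $7.46: children's toys → 3.75% → $0.28
Umbrella $16.10: all other goods → 5.5% → $0.89
Stainless water bottle $20.13: all other goods → 5.5% → $1.11
Art supplies kit $29.76: children's toys → 3.75% → $1.12
LED flashlight $27.36: all other goods → 5.5% → $1.50
Jigsaw puzzle (1000 pc) $11.85: children's toys → 3.75% → $0.44
Subtotal = $112.66; tax = $5.34; total due = $118.00

$118.00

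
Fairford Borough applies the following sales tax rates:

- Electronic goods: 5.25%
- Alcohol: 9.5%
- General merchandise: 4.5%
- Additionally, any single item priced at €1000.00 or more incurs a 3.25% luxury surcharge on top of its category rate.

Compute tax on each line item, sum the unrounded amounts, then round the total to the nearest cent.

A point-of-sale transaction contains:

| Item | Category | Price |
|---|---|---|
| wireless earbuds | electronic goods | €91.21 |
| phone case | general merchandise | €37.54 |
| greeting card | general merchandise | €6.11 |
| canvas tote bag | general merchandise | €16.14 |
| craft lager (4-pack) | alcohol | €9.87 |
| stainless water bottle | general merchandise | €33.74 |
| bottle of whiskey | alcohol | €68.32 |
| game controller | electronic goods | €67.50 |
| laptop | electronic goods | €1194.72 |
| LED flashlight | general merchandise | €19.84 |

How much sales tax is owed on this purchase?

€122.41

Wireless earbuds €91.21: electronic goods → 5.25% → €4.788525
Phone case €37.54: general merchandise → 4.5% → €1.6893
Greeting card €6.11: general merchandise → 4.5% → €0.27495
Canvas tote bag €16.14: general merchandise → 4.5% → €0.7263
Craft lager (4-pack) €9.87: alcohol → 9.5% → €0.93765
Stainless water bottle €33.74: general merchandise → 4.5% → €1.5183
Bottle of whiskey €68.32: alcohol → 9.5% → €6.4904
Game controller €67.50: electronic goods → 5.25% → €3.54375
Laptop €1194.72: electronic goods → 5.25% + 3.25% surcharge = 8.5% → €101.5512
LED flashlight €19.84: general merchandise → 4.5% → €0.8928
Unrounded tax sum = €122.413175 → €122.41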